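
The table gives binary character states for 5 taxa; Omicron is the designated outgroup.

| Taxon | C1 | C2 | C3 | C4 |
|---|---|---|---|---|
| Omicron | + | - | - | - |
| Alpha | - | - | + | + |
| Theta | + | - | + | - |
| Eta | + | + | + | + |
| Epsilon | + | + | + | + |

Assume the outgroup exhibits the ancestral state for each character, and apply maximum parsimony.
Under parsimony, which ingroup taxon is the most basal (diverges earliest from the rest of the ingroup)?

Theta

Character polarity is set by the outgroup: the derived state is whichever differs from the outgroup's state, so for C1 the derived state is '-', and for the remaining characters it is '+'.
C1 (derived state '-') is unique to Alpha (autapomorphy; uninformative for grouping).
C2: derived state '+' in Epsilon and Eta only — synapomorphy for {Epsilon, Eta}.
C3 (derived state '+') is shared by all ingroup taxa — unites the whole ingroup.
Only Alpha, Epsilon, and Eta show the derived state '+' for C4, supporting them as a clade.
Most parsimonious ingroup topology: ((Alpha,(Eta,Epsilon)),Theta).
Theta is sister to the clade containing all other ingroup taxa, so it is the earliest-diverging (most basal) ingroup lineage.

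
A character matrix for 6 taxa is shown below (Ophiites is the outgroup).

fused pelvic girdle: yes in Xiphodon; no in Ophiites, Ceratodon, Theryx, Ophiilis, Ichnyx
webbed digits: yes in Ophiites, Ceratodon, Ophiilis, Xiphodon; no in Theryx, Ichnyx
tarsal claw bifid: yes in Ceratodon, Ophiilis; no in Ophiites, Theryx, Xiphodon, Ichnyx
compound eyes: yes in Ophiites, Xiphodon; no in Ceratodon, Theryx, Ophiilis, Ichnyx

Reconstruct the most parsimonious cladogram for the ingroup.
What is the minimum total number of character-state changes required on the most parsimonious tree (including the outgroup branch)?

4

Character polarity is set by the outgroup: the derived state is whichever differs from the outgroup's state, so for webbed digits, compound eyes the derived state is 'no', and for the remaining characters it is 'yes'.
fused pelvic girdle (derived state 'yes') is unique to Xiphodon (autapomorphy; uninformative for grouping).
webbed digits: derived state 'no' in Ichnyx and Theryx only — synapomorphy for {Ichnyx, Theryx}.
tarsal claw bifid (derived state 'yes') is shared by Ceratodon and Ophiilis — a synapomorphy uniting that clade.
compound eyes: derived state 'no' in Ceratodon, Ichnyx, Ophiilis, and Theryx only — synapomorphy for {Ceratodon, Ichnyx, Ophiilis, Theryx}.
Most parsimonious ingroup topology: (((Ceratodon,Ophiilis),(Theryx,Ichnyx)),Xiphodon).
Changes per character on this tree: fused pelvic girdle: 1; webbed digits: 1; tarsal claw bifid: 1; compound eyes: 1.
Total = 4.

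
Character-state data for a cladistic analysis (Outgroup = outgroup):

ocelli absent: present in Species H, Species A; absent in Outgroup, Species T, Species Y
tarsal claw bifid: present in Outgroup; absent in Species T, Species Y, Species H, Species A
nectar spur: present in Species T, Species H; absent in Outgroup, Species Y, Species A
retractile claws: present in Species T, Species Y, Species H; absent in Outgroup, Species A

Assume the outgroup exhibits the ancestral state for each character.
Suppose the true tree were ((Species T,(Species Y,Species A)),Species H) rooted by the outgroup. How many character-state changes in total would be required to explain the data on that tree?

7

Map each character onto ((Species T,(Species Y,Species A)),Species H) (rooted by Outgroup) and count the minimum state changes it requires (Fitch parsimony):
ocelli absent: 2; tarsal claw bifid: 1; nectar spur: 2; retractile claws: 2.
Total tree length = 7.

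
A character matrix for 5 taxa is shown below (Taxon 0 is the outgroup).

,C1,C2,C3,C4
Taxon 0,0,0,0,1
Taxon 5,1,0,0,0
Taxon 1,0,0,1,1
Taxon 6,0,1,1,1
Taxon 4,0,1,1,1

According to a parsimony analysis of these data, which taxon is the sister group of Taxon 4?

Taxon 6

Character polarity is set by the outgroup: the derived state is whichever differs from the outgroup's state, so for C4 the derived state is '0', and for the remaining characters it is '1'.
C1 (derived state '1') is unique to Taxon 5 (autapomorphy; uninformative for grouping).
Only Taxon 4 and Taxon 6 show the derived state '1' for C2, supporting them as a clade.
Only Taxon 1, Taxon 4, and Taxon 6 show the derived state '1' for C3, supporting them as a clade.
C4: derived state '0' in Taxon 5 only — an autapomorphy, so it tells us nothing about relationships among taxa.
Most parsimonious ingroup topology: (Taxon 5,(Taxon 1,(Taxon 6,Taxon 4))).
Taxon 4 and Taxon 6 form a cherry on this tree, so they are sister taxa.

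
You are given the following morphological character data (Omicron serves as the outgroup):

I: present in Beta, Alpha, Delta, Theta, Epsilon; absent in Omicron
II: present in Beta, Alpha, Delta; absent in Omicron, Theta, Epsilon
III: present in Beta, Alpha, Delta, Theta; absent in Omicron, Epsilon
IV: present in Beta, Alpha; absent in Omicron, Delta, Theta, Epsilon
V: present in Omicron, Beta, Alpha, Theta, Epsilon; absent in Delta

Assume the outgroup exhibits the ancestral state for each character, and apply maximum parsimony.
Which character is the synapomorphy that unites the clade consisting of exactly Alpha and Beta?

Character polarity is set by the outgroup: the derived state is whichever differs from the outgroup's state, so for V the derived state is 'absent', and for the remaining characters it is 'present'.
I (derived state 'present') is shared by all ingroup taxa — unites the whole ingroup.
Only Alpha, Beta, and Delta show the derived state 'present' for II, supporting them as a clade.
III: derived state 'present' in Alpha, Beta, Delta, and Theta only — synapomorphy for {Alpha, Beta, Delta, Theta}.
IV: derived state 'present' in Alpha and Beta only — synapomorphy for {Alpha, Beta}.
V: derived state 'absent' in Delta only — an autapomorphy, so it tells us nothing about relationships among taxa.
Most parsimonious ingroup topology: ((((Beta,Alpha),Delta),Theta),Epsilon).
The clade {Alpha, Beta} is supported by IV: its derived state 'present' occurs in exactly those taxa and in no other taxon (including the outgroup).

IV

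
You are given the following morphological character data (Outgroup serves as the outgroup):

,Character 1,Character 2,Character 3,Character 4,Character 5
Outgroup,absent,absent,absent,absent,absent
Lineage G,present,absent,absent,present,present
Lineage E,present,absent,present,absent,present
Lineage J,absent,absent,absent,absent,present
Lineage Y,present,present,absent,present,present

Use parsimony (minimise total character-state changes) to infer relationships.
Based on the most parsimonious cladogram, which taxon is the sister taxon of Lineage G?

The outgroup has state 'absent' for every character, so 'present' is the derived state throughout.
Only Lineage E, Lineage G, and Lineage Y show the derived state 'present' for Character 1, supporting them as a clade.
Character 2 (derived state 'present') is unique to Lineage Y (autapomorphy; uninformative for grouping).
Character 3 (derived state 'present') is unique to Lineage E (autapomorphy; uninformative for grouping).
Character 4: derived state 'present' in Lineage G and Lineage Y only — synapomorphy for {Lineage G, Lineage Y}.
All ingroup taxa share the derived state 'present' for Character 5; it defines the ingroup but does not resolve relationships within it.
Most parsimonious ingroup topology: (((Lineage G,Lineage Y),Lineage E),Lineage J).
Lineage G and Lineage Y form a cherry on this tree, so they are sister taxa.

Lineage Y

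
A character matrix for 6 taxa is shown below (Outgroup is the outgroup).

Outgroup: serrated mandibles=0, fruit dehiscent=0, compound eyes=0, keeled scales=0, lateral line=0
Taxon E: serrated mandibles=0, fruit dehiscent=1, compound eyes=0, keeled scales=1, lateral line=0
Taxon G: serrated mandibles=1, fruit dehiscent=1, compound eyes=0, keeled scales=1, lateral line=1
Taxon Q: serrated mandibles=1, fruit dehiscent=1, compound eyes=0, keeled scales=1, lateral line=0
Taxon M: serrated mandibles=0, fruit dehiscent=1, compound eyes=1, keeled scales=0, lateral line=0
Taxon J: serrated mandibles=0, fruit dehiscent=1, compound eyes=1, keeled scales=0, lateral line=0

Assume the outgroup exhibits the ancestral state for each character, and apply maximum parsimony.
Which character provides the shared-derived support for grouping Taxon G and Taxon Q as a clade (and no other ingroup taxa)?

serrated mandibles

The outgroup has state '0' for every character, so '1' is the derived state throughout.
Only Taxon G and Taxon Q show the derived state '1' for serrated mandibles, supporting them as a clade.
All ingroup taxa share the derived state '1' for fruit dehiscent; it defines the ingroup but does not resolve relationships within it.
compound eyes: derived state '1' in Taxon J and Taxon M only — synapomorphy for {Taxon J, Taxon M}.
keeled scales: derived state '1' in Taxon E, Taxon G, and Taxon Q only — synapomorphy for {Taxon E, Taxon G, Taxon Q}.
lateral line: derived state '1' in Taxon G only — an autapomorphy, so it tells us nothing about relationships among taxa.
Most parsimonious ingroup topology: ((Taxon E,(Taxon G,Taxon Q)),(Taxon M,Taxon J)).
The clade {Taxon G, Taxon Q} is supported by serrated mandibles: its derived state '1' occurs in exactly those taxa and in no other taxon (including the outgroup).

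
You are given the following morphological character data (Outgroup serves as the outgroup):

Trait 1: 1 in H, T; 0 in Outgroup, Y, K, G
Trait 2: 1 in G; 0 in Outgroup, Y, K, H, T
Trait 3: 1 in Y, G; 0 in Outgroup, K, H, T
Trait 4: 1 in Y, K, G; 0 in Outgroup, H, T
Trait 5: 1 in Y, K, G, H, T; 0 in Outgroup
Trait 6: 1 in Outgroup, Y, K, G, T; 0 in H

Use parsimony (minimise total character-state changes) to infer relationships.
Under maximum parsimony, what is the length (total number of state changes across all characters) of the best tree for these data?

6

Character polarity is set by the outgroup: the derived state is whichever differs from the outgroup's state, so for Trait 6 the derived state is '0', and for the remaining characters it is '1'.
Only H and T show the derived state '1' for Trait 1, supporting them as a clade.
Trait 2: derived state '1' in G only — an autapomorphy, so it tells us nothing about relationships among taxa.
Trait 3: derived state '1' in G and Y only — synapomorphy for {G, Y}.
Trait 4: derived state '1' in G, K, and Y only — synapomorphy for {G, K, Y}.
All ingroup taxa share the derived state '1' for Trait 5; it defines the ingroup but does not resolve relationships within it.
Trait 6 (derived state '0') is unique to H (autapomorphy; uninformative for grouping).
Most parsimonious ingroup topology: ((H,T),((Y,G),K)).
Changes per character on this tree: Trait 1: 1; Trait 2: 1; Trait 3: 1; Trait 4: 1; Trait 5: 1; Trait 6: 1.
Total = 6.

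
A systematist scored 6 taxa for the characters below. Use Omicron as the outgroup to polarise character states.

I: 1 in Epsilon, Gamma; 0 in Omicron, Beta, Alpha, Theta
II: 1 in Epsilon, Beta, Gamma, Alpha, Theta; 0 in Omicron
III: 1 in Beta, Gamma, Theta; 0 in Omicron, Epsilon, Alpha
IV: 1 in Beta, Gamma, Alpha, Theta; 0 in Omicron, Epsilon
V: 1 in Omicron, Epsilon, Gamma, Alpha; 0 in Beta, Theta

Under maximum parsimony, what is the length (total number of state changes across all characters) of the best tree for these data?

6

Character polarity is set by the outgroup: the derived state is whichever differs from the outgroup's state, so for V the derived state is '0', and for the remaining characters it is '1'.
I (state '1') occurs in Epsilon and Gamma but conflicts with the nesting implied by the other characters — most parsimoniously interpreted as homoplasy.
All ingroup taxa share the derived state '1' for II; it defines the ingroup but does not resolve relationships within it.
III: derived state '1' in Beta, Gamma, and Theta only — synapomorphy for {Beta, Gamma, Theta}.
IV: derived state '1' in Alpha, Beta, Gamma, and Theta only — synapomorphy for {Alpha, Beta, Gamma, Theta}.
V: derived state '0' in Beta and Theta only — synapomorphy for {Beta, Theta}.
Most parsimonious ingroup topology: (Epsilon,(((Beta,Theta),Gamma),Alpha)).
Changes per character on this tree: I: 2; II: 1; III: 1; IV: 1; V: 1.
Total = 6.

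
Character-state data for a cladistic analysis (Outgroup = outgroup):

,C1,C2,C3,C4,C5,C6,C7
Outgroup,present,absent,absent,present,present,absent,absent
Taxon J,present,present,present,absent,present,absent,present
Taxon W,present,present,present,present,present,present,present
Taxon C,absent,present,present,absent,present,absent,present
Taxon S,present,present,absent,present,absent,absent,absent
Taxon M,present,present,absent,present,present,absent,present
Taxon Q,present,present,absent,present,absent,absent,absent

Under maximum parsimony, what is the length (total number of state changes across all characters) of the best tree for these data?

7

Character polarity is set by the outgroup: the derived state is whichever differs from the outgroup's state, so for C1, C4, C5 the derived state is 'absent', and for the remaining characters it is 'present'.
C1: derived state 'absent' in Taxon C only — an autapomorphy, so it tells us nothing about relationships among taxa.
All ingroup taxa share the derived state 'present' for C2; it defines the ingroup but does not resolve relationships within it.
C3: derived state 'present' in Taxon C, Taxon J, and Taxon W only — synapomorphy for {Taxon C, Taxon J, Taxon W}.
C4: derived state 'absent' in Taxon C and Taxon J only — synapomorphy for {Taxon C, Taxon J}.
C5 (derived state 'absent') is shared by Taxon Q and Taxon S — a synapomorphy uniting that clade.
C6: derived state 'present' in Taxon W only — an autapomorphy, so it tells us nothing about relationships among taxa.
C7 (derived state 'present') is shared by Taxon C, Taxon J, Taxon M, and Taxon W — a synapomorphy uniting that clade.
Most parsimonious ingroup topology: ((((Taxon J,Taxon C),Taxon W),Taxon M),(Taxon S,Taxon Q)).
Changes per character on this tree: C1: 1; C2: 1; C3: 1; C4: 1; C5: 1; C6: 1; C7: 1.
Total = 7.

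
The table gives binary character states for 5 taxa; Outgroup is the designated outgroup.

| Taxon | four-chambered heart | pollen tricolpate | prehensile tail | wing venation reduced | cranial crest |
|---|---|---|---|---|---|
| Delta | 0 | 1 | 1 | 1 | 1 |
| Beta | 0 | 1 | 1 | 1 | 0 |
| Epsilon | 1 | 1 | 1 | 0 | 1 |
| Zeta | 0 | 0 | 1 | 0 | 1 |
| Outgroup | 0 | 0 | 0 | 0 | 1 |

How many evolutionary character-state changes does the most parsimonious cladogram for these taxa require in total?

Character polarity is set by the outgroup: the derived state is whichever differs from the outgroup's state, so for cranial crest the derived state is '0', and for the remaining characters it is '1'.
four-chambered heart: derived state '1' in Epsilon only — an autapomorphy, so it tells us nothing about relationships among taxa.
pollen tricolpate: derived state '1' in Beta, Delta, and Epsilon only — synapomorphy for {Beta, Delta, Epsilon}.
All ingroup taxa share the derived state '1' for prehensile tail; it defines the ingroup but does not resolve relationships within it.
Only Beta and Delta show the derived state '1' for wing venation reduced, supporting them as a clade.
cranial crest (derived state '0') is unique to Beta (autapomorphy; uninformative for grouping).
Most parsimonious ingroup topology: (((Beta,Delta),Epsilon),Zeta).
Changes per character on this tree: four-chambered heart: 1; pollen tricolpate: 1; prehensile tail: 1; wing venation reduced: 1; cranial crest: 1.
Total = 5.

5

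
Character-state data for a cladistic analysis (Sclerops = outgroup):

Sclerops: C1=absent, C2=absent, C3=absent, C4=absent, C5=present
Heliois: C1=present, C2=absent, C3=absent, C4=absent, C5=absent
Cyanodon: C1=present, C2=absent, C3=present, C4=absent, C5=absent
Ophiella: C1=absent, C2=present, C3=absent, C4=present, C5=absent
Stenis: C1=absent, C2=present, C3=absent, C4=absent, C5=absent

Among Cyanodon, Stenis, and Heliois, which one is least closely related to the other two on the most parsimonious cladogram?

Stenis

Character polarity is set by the outgroup: the derived state is whichever differs from the outgroup's state, so for C5 the derived state is 'absent', and for the remaining characters it is 'present'.
Only Cyanodon and Heliois show the derived state 'present' for C1, supporting them as a clade.
C2 (derived state 'present') is shared by Ophiella and Stenis — a synapomorphy uniting that clade.
C3 (derived state 'present') is unique to Cyanodon (autapomorphy; uninformative for grouping).
C4 (derived state 'present') is unique to Ophiella (autapomorphy; uninformative for grouping).
C5 (derived state 'absent') is shared by all ingroup taxa — unites the whole ingroup.
Most parsimonious ingroup topology: ((Heliois,Cyanodon),(Ophiella,Stenis)).
Cyanodon and Heliois share a more recent common ancestor with each other than either does with Stenis, so Stenis is the least closely related of the three.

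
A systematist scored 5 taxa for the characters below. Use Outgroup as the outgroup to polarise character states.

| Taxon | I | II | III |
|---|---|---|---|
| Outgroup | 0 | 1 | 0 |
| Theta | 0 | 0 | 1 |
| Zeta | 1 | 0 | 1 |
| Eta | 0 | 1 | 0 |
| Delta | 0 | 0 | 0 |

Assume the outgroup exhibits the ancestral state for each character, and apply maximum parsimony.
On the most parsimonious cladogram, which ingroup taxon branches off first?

Eta

Character polarity is set by the outgroup: the derived state is whichever differs from the outgroup's state, so for II the derived state is '0', and for the remaining characters it is '1'.
I: derived state '1' in Zeta only — an autapomorphy, so it tells us nothing about relationships among taxa.
II: derived state '0' in Delta, Theta, and Zeta only — synapomorphy for {Delta, Theta, Zeta}.
III (derived state '1') is shared by Theta and Zeta — a synapomorphy uniting that clade.
Most parsimonious ingroup topology: (((Theta,Zeta),Delta),Eta).
Eta is sister to the clade containing all other ingroup taxa, so it is the earliest-diverging (most basal) ingroup lineage.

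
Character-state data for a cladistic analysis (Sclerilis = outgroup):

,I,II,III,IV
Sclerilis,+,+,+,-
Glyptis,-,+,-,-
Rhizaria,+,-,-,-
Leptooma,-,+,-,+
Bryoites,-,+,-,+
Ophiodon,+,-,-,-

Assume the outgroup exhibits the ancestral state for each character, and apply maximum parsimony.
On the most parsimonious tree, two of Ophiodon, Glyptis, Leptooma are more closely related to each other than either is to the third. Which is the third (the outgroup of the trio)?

Character polarity is set by the outgroup: the derived state is whichever differs from the outgroup's state, so for I, II, III the derived state is '-', and for the remaining characters it is '+'.
Only Bryoites, Glyptis, and Leptooma show the derived state '-' for I, supporting them as a clade.
Only Ophiodon and Rhizaria show the derived state '-' for II, supporting them as a clade.
All ingroup taxa share the derived state '-' for III; it defines the ingroup but does not resolve relationships within it.
Only Bryoites and Leptooma show the derived state '+' for IV, supporting them as a clade.
Most parsimonious ingroup topology: ((Glyptis,(Leptooma,Bryoites)),(Rhizaria,Ophiodon)).
Leptooma and Glyptis share a more recent common ancestor with each other than either does with Ophiodon, so Ophiodon is the least closely related of the three.

Ophiodon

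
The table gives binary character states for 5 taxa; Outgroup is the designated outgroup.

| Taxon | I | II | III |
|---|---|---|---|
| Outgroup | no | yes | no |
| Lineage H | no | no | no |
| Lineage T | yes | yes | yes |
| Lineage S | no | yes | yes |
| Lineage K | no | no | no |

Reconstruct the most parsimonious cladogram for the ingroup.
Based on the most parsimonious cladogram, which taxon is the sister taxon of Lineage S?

Lineage T

Character polarity is set by the outgroup: the derived state is whichever differs from the outgroup's state, so for II the derived state is 'no', and for the remaining characters it is 'yes'.
I: derived state 'yes' in Lineage T only — an autapomorphy, so it tells us nothing about relationships among taxa.
II (derived state 'no') is shared by Lineage H and Lineage K — a synapomorphy uniting that clade.
III (derived state 'yes') is shared by Lineage S and Lineage T — a synapomorphy uniting that clade.
Most parsimonious ingroup topology: ((Lineage H,Lineage K),(Lineage T,Lineage S)).
Lineage S and Lineage T form a cherry on this tree, so they are sister taxa.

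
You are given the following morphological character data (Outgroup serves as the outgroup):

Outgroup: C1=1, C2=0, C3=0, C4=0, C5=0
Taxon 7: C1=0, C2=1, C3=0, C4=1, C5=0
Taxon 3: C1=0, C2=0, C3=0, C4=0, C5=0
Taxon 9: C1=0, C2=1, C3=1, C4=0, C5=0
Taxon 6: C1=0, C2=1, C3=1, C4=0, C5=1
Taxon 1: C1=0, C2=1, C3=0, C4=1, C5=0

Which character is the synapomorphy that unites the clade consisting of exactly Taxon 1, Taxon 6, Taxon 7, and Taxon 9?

Character polarity is set by the outgroup: the derived state is whichever differs from the outgroup's state, so for C1 the derived state is '0', and for the remaining characters it is '1'.
C1 (derived state '0') is shared by all ingroup taxa — unites the whole ingroup.
Only Taxon 1, Taxon 6, Taxon 7, and Taxon 9 show the derived state '1' for C2, supporting them as a clade.
C3: derived state '1' in Taxon 6 and Taxon 9 only — synapomorphy for {Taxon 6, Taxon 9}.
Only Taxon 1 and Taxon 7 show the derived state '1' for C4, supporting them as a clade.
C5: derived state '1' in Taxon 6 only — an autapomorphy, so it tells us nothing about relationships among taxa.
Most parsimonious ingroup topology: (((Taxon 7,Taxon 1),(Taxon 9,Taxon 6)),Taxon 3).
The clade {Taxon 1, Taxon 6, Taxon 7, Taxon 9} is supported by C2: its derived state '1' occurs in exactly those taxa and in no other taxon (including the outgroup).

C2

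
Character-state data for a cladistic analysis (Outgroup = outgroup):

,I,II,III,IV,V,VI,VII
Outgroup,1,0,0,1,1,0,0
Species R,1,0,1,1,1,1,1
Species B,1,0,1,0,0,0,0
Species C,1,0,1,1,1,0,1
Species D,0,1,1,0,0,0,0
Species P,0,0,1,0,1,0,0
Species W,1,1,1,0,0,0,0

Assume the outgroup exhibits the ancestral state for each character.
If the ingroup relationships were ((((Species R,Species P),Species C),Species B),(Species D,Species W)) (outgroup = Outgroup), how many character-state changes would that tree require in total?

12

Map each character onto ((((Species R,Species P),Species C),Species B),(Species D,Species W)) (rooted by Outgroup) and count the minimum state changes it requires (Fitch parsimony):
I: 2; II: 1; III: 1; IV: 3; V: 2; VI: 1; VII: 2.
Total tree length = 12.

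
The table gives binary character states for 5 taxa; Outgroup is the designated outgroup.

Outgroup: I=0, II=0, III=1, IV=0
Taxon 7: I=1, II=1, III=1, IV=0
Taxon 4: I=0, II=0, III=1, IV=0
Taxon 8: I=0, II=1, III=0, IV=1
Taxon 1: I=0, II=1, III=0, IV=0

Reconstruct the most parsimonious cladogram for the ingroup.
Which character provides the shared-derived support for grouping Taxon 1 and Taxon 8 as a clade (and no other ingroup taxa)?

Character polarity is set by the outgroup: the derived state is whichever differs from the outgroup's state, so for III the derived state is '0', and for the remaining characters it is '1'.
I (derived state '1') is unique to Taxon 7 (autapomorphy; uninformative for grouping).
Only Taxon 1, Taxon 7, and Taxon 8 show the derived state '1' for II, supporting them as a clade.
III (derived state '0') is shared by Taxon 1 and Taxon 8 — a synapomorphy uniting that clade.
IV: derived state '1' in Taxon 8 only — an autapomorphy, so it tells us nothing about relationships among taxa.
Most parsimonious ingroup topology: ((Taxon 7,(Taxon 8,Taxon 1)),Taxon 4).
The clade {Taxon 1, Taxon 8} is supported by III: its derived state '0' occurs in exactly those taxa and in no other taxon (including the outgroup).

III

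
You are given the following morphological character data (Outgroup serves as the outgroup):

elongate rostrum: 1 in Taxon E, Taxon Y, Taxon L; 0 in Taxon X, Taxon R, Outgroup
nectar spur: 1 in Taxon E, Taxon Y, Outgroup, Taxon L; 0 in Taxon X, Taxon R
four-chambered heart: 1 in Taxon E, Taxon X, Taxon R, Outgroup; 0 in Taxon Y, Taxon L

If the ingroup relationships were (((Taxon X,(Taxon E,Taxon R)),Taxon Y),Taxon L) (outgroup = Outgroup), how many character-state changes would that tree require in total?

Map each character onto (((Taxon X,(Taxon E,Taxon R)),Taxon Y),Taxon L) (rooted by Outgroup) and count the minimum state changes it requires (Fitch parsimony):
elongate rostrum: 3; nectar spur: 2; four-chambered heart: 2.
Total tree length = 7.

7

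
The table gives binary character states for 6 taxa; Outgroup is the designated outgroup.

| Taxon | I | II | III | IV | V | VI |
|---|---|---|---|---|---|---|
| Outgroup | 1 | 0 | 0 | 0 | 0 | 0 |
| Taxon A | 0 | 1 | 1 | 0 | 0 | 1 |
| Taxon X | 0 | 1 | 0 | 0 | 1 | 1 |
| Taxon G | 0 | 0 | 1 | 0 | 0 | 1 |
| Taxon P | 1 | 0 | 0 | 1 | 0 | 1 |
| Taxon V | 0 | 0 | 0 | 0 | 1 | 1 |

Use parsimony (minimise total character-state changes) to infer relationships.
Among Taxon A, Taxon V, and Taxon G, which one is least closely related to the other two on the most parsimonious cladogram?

Character polarity is set by the outgroup: the derived state is whichever differs from the outgroup's state, so for I the derived state is '0', and for the remaining characters it is '1'.
I: derived state '0' in Taxon A, Taxon G, Taxon V, and Taxon X only — synapomorphy for {Taxon A, Taxon G, Taxon V, Taxon X}.
II groups Taxon A and Taxon X, which is incompatible with the clades supported by the remaining characters; treating it as convergent (homoplasy) costs fewer steps than any alternative tree.
III: derived state '1' in Taxon A and Taxon G only — synapomorphy for {Taxon A, Taxon G}.
IV (derived state '1') is unique to Taxon P (autapomorphy; uninformative for grouping).
Only Taxon V and Taxon X show the derived state '1' for V, supporting them as a clade.
All ingroup taxa share the derived state '1' for VI; it defines the ingroup but does not resolve relationships within it.
Most parsimonious ingroup topology: (((Taxon A,Taxon G),(Taxon X,Taxon V)),Taxon P).
Taxon A and Taxon G share a more recent common ancestor with each other than either does with Taxon V, so Taxon V is the least closely related of the three.

Taxon V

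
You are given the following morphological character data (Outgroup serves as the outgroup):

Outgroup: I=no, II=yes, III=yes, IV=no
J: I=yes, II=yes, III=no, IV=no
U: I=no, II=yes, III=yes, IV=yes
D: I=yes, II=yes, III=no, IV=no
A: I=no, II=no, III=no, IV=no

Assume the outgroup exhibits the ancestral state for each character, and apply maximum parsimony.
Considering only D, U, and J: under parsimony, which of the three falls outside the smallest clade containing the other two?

U

Character polarity is set by the outgroup: the derived state is whichever differs from the outgroup's state, so for II, III the derived state is 'no', and for the remaining characters it is 'yes'.
I: derived state 'yes' in D and J only — synapomorphy for {D, J}.
II (derived state 'no') is unique to A (autapomorphy; uninformative for grouping).
III (derived state 'no') is shared by A, D, and J — a synapomorphy uniting that clade.
IV (derived state 'yes') is unique to U (autapomorphy; uninformative for grouping).
Most parsimonious ingroup topology: (((J,D),A),U).
D and J share a more recent common ancestor with each other than either does with U, so U is the least closely related of the three.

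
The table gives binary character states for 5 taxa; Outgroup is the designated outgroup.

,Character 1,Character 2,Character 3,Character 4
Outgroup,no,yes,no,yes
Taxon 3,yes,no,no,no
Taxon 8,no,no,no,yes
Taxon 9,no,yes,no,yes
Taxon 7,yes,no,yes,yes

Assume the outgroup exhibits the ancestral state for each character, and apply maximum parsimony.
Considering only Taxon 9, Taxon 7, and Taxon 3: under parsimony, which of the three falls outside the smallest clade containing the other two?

Character polarity is set by the outgroup: the derived state is whichever differs from the outgroup's state, so for Character 2, Character 4 the derived state is 'no', and for the remaining characters it is 'yes'.
Only Taxon 3 and Taxon 7 show the derived state 'yes' for Character 1, supporting them as a clade.
Character 2: derived state 'no' in Taxon 3, Taxon 7, and Taxon 8 only — synapomorphy for {Taxon 3, Taxon 7, Taxon 8}.
Character 3: derived state 'yes' in Taxon 7 only — an autapomorphy, so it tells us nothing about relationships among taxa.
Character 4: derived state 'no' in Taxon 3 only — an autapomorphy, so it tells us nothing about relationships among taxa.
Most parsimonious ingroup topology: ((Taxon 8,(Taxon 3,Taxon 7)),Taxon 9).
Taxon 3 and Taxon 7 share a more recent common ancestor with each other than either does with Taxon 9, so Taxon 9 is the least closely related of the three.

Taxon 9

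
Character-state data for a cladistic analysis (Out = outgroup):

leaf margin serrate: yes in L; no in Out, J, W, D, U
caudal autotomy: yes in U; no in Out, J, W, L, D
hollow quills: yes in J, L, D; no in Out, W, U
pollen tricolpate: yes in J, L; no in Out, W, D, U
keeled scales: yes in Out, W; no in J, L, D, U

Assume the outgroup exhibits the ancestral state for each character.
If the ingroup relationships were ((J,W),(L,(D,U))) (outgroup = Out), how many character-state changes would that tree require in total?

9

Map each character onto ((J,W),(L,(D,U))) (rooted by Out) and count the minimum state changes it requires (Fitch parsimony):
leaf margin serrate: 1; caudal autotomy: 1; hollow quills: 3; pollen tricolpate: 2; keeled scales: 2.
Total tree length = 9.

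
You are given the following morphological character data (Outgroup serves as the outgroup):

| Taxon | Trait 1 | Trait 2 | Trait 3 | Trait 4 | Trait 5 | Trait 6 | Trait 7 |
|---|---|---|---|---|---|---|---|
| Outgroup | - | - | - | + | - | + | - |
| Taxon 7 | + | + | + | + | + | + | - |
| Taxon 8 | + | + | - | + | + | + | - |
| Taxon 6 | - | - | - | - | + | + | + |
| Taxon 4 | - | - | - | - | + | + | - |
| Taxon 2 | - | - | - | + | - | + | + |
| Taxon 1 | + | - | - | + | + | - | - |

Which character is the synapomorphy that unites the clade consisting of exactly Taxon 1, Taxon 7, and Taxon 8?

Character polarity is set by the outgroup: the derived state is whichever differs from the outgroup's state, so for Trait 4, Trait 6 the derived state is '-', and for the remaining characters it is '+'.
Trait 1 (derived state '+') is shared by Taxon 1, Taxon 7, and Taxon 8 — a synapomorphy uniting that clade.
Trait 2 (derived state '+') is shared by Taxon 7 and Taxon 8 — a synapomorphy uniting that clade.
Trait 3 (derived state '+') is unique to Taxon 7 (autapomorphy; uninformative for grouping).
Only Taxon 4 and Taxon 6 show the derived state '-' for Trait 4, supporting them as a clade.
Only Taxon 1, Taxon 4, Taxon 6, Taxon 7, and Taxon 8 show the derived state '+' for Trait 5, supporting them as a clade.
Trait 6: derived state '-' in Taxon 1 only — an autapomorphy, so it tells us nothing about relationships among taxa.
Trait 7 groups Taxon 2 and Taxon 6, which is incompatible with the clades supported by the remaining characters; treating it as convergent (homoplasy) costs fewer steps than any alternative tree.
Most parsimonious ingroup topology: ((((Taxon 7,Taxon 8),Taxon 1),(Taxon 6,Taxon 4)),Taxon 2).
The clade {Taxon 1, Taxon 7, Taxon 8} is supported by Trait 1: its derived state '+' occurs in exactly those taxa and in no other taxon (including the outgroup).

Trait 1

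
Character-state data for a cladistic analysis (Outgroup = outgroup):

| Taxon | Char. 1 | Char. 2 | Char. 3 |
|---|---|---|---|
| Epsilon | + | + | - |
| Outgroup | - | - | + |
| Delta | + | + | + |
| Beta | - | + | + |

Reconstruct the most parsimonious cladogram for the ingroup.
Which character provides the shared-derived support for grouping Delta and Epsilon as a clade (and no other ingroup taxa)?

Char. 1

Character polarity is set by the outgroup: the derived state is whichever differs from the outgroup's state, so for Char. 3 the derived state is '-', and for the remaining characters it is '+'.
Char. 1: derived state '+' in Delta and Epsilon only — synapomorphy for {Delta, Epsilon}.
All ingroup taxa share the derived state '+' for Char. 2; it defines the ingroup but does not resolve relationships within it.
Char. 3 (derived state '-') is unique to Epsilon (autapomorphy; uninformative for grouping).
Most parsimonious ingroup topology: ((Epsilon,Delta),Beta).
The clade {Delta, Epsilon} is supported by Char. 1: its derived state '+' occurs in exactly those taxa and in no other taxon (including the outgroup).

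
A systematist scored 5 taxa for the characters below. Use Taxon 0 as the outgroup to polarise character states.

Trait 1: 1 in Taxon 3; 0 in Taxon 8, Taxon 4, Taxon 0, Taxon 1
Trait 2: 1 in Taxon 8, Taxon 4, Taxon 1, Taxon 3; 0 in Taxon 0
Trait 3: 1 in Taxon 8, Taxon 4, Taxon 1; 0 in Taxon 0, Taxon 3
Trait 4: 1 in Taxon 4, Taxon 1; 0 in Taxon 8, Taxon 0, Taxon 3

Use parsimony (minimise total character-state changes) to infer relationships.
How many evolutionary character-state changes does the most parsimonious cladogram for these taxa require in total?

The outgroup has state '0' for every character, so '1' is the derived state throughout.
Trait 1: derived state '1' in Taxon 3 only — an autapomorphy, so it tells us nothing about relationships among taxa.
All ingroup taxa share the derived state '1' for Trait 2; it defines the ingroup but does not resolve relationships within it.
Trait 3 (derived state '1') is shared by Taxon 1, Taxon 4, and Taxon 8 — a synapomorphy uniting that clade.
Trait 4 (derived state '1') is shared by Taxon 1 and Taxon 4 — a synapomorphy uniting that clade.
Most parsimonious ingroup topology: ((Taxon 8,(Taxon 4,Taxon 1)),Taxon 3).
Changes per character on this tree: Trait 1: 1; Trait 2: 1; Trait 3: 1; Trait 4: 1.
Total = 4.

4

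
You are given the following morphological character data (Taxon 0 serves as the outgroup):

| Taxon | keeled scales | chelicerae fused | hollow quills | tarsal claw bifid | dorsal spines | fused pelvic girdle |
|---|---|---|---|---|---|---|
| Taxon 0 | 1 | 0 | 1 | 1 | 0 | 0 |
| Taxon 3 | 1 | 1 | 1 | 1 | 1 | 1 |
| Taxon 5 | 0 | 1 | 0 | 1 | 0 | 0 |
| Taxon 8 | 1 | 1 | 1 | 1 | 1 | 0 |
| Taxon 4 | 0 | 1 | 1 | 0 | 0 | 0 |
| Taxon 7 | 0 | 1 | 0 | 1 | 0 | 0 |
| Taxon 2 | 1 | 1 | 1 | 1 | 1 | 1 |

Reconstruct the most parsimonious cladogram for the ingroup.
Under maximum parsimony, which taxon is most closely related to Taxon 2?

Character polarity is set by the outgroup: the derived state is whichever differs from the outgroup's state, so for keeled scales, hollow quills, tarsal claw bifid the derived state is '0', and for the remaining characters it is '1'.
keeled scales (derived state '0') is shared by Taxon 4, Taxon 5, and Taxon 7 — a synapomorphy uniting that clade.
chelicerae fused (derived state '1') is shared by all ingroup taxa — unites the whole ingroup.
Only Taxon 5 and Taxon 7 show the derived state '0' for hollow quills, supporting them as a clade.
tarsal claw bifid (derived state '0') is unique to Taxon 4 (autapomorphy; uninformative for grouping).
dorsal spines (derived state '1') is shared by Taxon 2, Taxon 3, and Taxon 8 — a synapomorphy uniting that clade.
fused pelvic girdle: derived state '1' in Taxon 2 and Taxon 3 only — synapomorphy for {Taxon 2, Taxon 3}.
Most parsimonious ingroup topology: (((Taxon 3,Taxon 2),Taxon 8),((Taxon 5,Taxon 7),Taxon 4)).
Taxon 2 and Taxon 3 form a cherry on this tree, so they are sister taxa.

Taxon 3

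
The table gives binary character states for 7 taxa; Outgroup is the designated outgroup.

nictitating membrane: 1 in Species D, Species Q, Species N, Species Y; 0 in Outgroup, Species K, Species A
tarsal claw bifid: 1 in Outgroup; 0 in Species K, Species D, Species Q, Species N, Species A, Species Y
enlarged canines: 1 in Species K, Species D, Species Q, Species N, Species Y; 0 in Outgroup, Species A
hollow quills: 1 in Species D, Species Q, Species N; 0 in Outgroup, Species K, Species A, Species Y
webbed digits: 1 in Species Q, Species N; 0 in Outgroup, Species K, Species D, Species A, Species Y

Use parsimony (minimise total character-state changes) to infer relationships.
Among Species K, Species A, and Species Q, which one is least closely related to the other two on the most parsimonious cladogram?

Character polarity is set by the outgroup: the derived state is whichever differs from the outgroup's state, so for tarsal claw bifid the derived state is '0', and for the remaining characters it is '1'.
nictitating membrane: derived state '1' in Species D, Species N, Species Q, and Species Y only — synapomorphy for {Species D, Species N, Species Q, Species Y}.
tarsal claw bifid (derived state '0') is shared by all ingroup taxa — unites the whole ingroup.
enlarged canines (derived state '1') is shared by Species D, Species K, Species N, Species Q, and Species Y — a synapomorphy uniting that clade.
hollow quills: derived state '1' in Species D, Species N, and Species Q only — synapomorphy for {Species D, Species N, Species Q}.
Only Species N and Species Q show the derived state '1' for webbed digits, supporting them as a clade.
Most parsimonious ingroup topology: ((Species K,((Species D,(Species Q,Species N)),Species Y)),Species A).
Species K and Species Q share a more recent common ancestor with each other than either does with Species A, so Species A is the least closely related of the three.

Species A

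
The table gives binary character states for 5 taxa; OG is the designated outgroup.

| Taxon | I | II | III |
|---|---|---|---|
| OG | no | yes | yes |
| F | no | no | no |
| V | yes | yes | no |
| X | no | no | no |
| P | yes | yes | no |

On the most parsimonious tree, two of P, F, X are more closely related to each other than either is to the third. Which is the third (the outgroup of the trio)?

P

Character polarity is set by the outgroup: the derived state is whichever differs from the outgroup's state, so for II, III the derived state is 'no', and for the remaining characters it is 'yes'.
I (derived state 'yes') is shared by P and V — a synapomorphy uniting that clade.
II: derived state 'no' in F and X only — synapomorphy for {F, X}.
All ingroup taxa share the derived state 'no' for III; it defines the ingroup but does not resolve relationships within it.
Most parsimonious ingroup topology: ((F,X),(V,P)).
X and F share a more recent common ancestor with each other than either does with P, so P is the least closely related of the three.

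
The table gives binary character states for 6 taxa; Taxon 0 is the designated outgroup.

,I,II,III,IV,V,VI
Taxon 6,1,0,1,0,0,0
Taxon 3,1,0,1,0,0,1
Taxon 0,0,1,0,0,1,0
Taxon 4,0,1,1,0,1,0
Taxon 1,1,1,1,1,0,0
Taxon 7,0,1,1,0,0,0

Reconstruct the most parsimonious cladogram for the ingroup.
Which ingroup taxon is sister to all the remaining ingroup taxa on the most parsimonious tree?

Taxon 4

Character polarity is set by the outgroup: the derived state is whichever differs from the outgroup's state, so for II, V the derived state is '0', and for the remaining characters it is '1'.
I (derived state '1') is shared by Taxon 1, Taxon 3, and Taxon 6 — a synapomorphy uniting that clade.
II: derived state '0' in Taxon 3 and Taxon 6 only — synapomorphy for {Taxon 3, Taxon 6}.
All ingroup taxa share the derived state '1' for III; it defines the ingroup but does not resolve relationships within it.
IV: derived state '1' in Taxon 1 only — an autapomorphy, so it tells us nothing about relationships among taxa.
V: derived state '0' in Taxon 1, Taxon 3, Taxon 6, and Taxon 7 only — synapomorphy for {Taxon 1, Taxon 3, Taxon 6, Taxon 7}.
VI: derived state '1' in Taxon 3 only — an autapomorphy, so it tells us nothing about relationships among taxa.
Most parsimonious ingroup topology: ((((Taxon 6,Taxon 3),Taxon 1),Taxon 7),Taxon 4).
Taxon 4 is sister to the clade containing all other ingroup taxa, so it is the earliest-diverging (most basal) ingroup lineage.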